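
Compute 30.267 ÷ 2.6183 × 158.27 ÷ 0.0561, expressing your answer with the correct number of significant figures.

3.26 × 10⁴

30.267 ÷ 2.6183 × 158.27 ÷ 0.0561 = 32612.6216525…
Multiplication/division keeps the fewest significant figures: 30.267 → 5 s.f., 2.6183 → 5 s.f., 158.27 → 5 s.f., 0.0561 → 3 s.f.; limit is 3.
Rounded to 3 significant figures: 3.26 × 10⁴.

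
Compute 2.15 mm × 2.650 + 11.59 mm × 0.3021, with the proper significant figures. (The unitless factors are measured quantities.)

2.15 × 2.650 = 5.6975 → 5.70 mm (3 s.f., last digit at the 10^-2 place).
11.59 × 0.3021 = 3.501339 → 3.501 mm (4 s.f., last digit at the 10^-3 place).
Sum: 9.198839 mm; keep the coarser place, 10^-2.
Result: 9.20 mm.

9.20 mm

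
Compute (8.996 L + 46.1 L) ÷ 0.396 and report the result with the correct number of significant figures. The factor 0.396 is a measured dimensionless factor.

8.996 L + 46.1 L = 55.096 L; the sum is limited to 1 decimal place (3 s.f.).
Carrying full precision, 55.096 ÷ 0.396 = 139.131313131… L; 0.396 has 3 s.f., so the result keeps min(3, 3) = 3 s.f.
Rounded to 3 significant figures: 139 L.

139 L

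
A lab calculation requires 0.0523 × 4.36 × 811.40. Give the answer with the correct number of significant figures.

0.0523 × 4.36 × 811.40 = 185.0219192
Multiplication/division keeps the fewest significant figures: 0.0523 → 3 s.f., 4.36 → 3 s.f., 811.40 → 5 s.f.; limit is 3.
Rounded to 3 significant figures: 185.

185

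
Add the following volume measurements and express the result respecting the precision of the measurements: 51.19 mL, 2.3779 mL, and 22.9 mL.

51.19 mL + 2.3779 mL + 22.9 mL = 76.4679 mL.
Addition/subtraction keeps the fewest decimal places: 51.19 → 2 decimal places, 2.3779 → 4 decimal places, 22.9 → 1 decimal place; limit is 1.
Rounded to 1 decimal place: 76.5 mL.

76.5 mL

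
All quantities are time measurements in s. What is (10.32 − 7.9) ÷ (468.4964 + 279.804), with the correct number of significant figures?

0.0032

10.32 − 7.9 = 2.42, limited to 1 d.p. → 2 s.f.; 468.4964 + 279.804 = 748.3004, limited to 3 d.p. → 6 s.f.
Carrying full precision, 2.42 ÷ 748.3004 = 0.00323399533129…; keep min(2, 6) = 2 s.f.
Rounded to 2 significant figures: 0.0032.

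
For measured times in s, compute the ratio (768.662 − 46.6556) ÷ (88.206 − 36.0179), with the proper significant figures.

13.835

768.662 − 46.6556 = 722.0064, limited to 3 d.p. → 6 s.f.; 88.206 − 36.0179 = 52.1881, limited to 3 d.p. → 5 s.f.
Carrying full precision, 722.0064 ÷ 52.1881 = 13.8346941161…; keep min(6, 5) = 5 s.f.
Rounded to 5 significant figures: 13.835.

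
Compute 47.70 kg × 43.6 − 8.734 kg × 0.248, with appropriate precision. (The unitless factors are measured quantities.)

2.08 × 10³ kg

47.70 × 43.6 = 2079.72 → 2.08 × 10³ kg (3 s.f., last digit at the 10^1 place).
8.734 × 0.248 = 2.166032 → 2.17 kg (3 s.f., last digit at the 10^-2 place).
Difference: 2077.553968 kg; keep the coarser place, 10^1.
Result: 2.08 × 10³ kg.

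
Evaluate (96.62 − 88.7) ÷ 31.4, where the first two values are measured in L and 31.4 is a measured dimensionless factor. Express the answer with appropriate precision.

96.62 L − 88.7 L = 7.92 L; the difference is limited to 1 decimal place (2 s.f.).
Carrying full precision, 7.92 ÷ 31.4 = 0.252229299363… L; 31.4 has 3 s.f., so the result keeps min(2, 3) = 2 s.f.
Rounded to 2 significant figures: 0.25 L.

0.25 L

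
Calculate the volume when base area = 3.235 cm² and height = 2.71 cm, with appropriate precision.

volume = 3.235 cm² × 2.71 cm = 8.76685 cm³.
3.235 has 4 significant figures; 2.71 has 3.
Division/multiplication keeps the fewest: 3 significant figures.
Rounded: 8.77 cm³.

8.77 cm³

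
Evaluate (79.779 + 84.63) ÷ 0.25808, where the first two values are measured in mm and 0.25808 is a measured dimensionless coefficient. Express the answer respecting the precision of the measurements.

79.779 mm + 84.63 mm = 164.409 mm; the sum is limited to 2 decimal places (5 s.f.).
Carrying full precision, 164.409 ÷ 0.25808 = 637.046652201… mm; 0.25808 has 5 s.f., so the result keeps min(5, 5) = 5 s.f.
Rounded to 5 significant figures: 637.05 mm.

637.05 mm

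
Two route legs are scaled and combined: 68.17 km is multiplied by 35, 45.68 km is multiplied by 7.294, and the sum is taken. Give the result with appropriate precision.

2.7 × 10³ km

68.17 × 35 = 2385.95 → 2.4 × 10³ km (2 s.f., last digit at the 10^2 place).
45.68 × 7.294 = 333.18992 → 333.2 km (4 s.f., last digit at the 10^-1 place).
Sum: 2719.13992 km; keep the coarser place, 10^2.
Result: 2.7 × 10³ km.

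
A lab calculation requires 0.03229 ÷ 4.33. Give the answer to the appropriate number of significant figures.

0.00746

0.03229 ÷ 4.33 = 0.00745727482679…
Multiplication/division keeps the fewest significant figures: 0.03229 → 4 s.f., 4.33 → 3 s.f.; limit is 3.
Rounded to 3 significant figures: 0.00746.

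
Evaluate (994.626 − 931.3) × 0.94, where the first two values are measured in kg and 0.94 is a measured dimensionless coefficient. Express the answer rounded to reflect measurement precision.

994.626 kg − 931.3 kg = 63.326 kg; the difference is limited to 1 decimal place (3 s.f.).
Carrying full precision, 63.326 × 0.94 = 59.52644 kg; 0.94 has 2 s.f., so the result keeps min(3, 2) = 2 s.f.
Rounded to 2 significant figures: 60. kg.

60. kg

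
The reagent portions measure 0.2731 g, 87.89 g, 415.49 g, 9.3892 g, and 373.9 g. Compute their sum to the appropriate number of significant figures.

0.2731 g + 87.89 g + 415.49 g + 9.3892 g + 373.9 g = 886.9423 g.
Addition/subtraction keeps the fewest decimal places: 0.2731 → 4 decimal places, 87.89 → 2 decimal places, 415.49 → 2 decimal places, 9.3892 → 4 decimal places, 373.9 → 1 decimal place; limit is 1.
Rounded to 1 decimal place: 886.9 g.

886.9 g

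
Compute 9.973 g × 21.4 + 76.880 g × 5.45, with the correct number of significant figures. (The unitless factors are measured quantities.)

9.973 × 21.4 = 213.4222 → 213 g (3 s.f., last digit at the 10^0 place).
76.880 × 5.45 = 418.996 → 419 g (3 s.f., last digit at the 10^0 place).
Sum: 632.4182 g; keep the coarser place, 10^0.
Result: 632 g.

632 g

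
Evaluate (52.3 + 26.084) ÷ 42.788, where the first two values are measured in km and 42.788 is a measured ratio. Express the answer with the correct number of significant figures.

1.83 km

52.3 km + 26.084 km = 78.384 km; the sum is limited to 1 decimal place (3 s.f.).
Carrying full precision, 78.384 ÷ 42.788 = 1.83191549032… km; 42.788 has 5 s.f., so the result keeps min(3, 5) = 3 s.f.
Rounded to 3 significant figures: 1.83 km.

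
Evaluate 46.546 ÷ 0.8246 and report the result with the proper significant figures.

56.45

46.546 ÷ 0.8246 = 56.4467620665…
Multiplication/division keeps the fewest significant figures: 46.546 → 5 s.f., 0.8246 → 4 s.f.; limit is 4.
Rounded to 4 significant figures: 56.45.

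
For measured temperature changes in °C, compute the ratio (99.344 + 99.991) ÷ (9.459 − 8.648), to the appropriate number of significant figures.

99.344 + 99.991 = 199.335, limited to 3 d.p. → 6 s.f.; 9.459 − 8.648 = 0.811, limited to 3 d.p. → 3 s.f.
Carrying full precision, 199.335 ÷ 0.811 = 245.789149199…; keep min(6, 3) = 3 s.f.
Rounded to 3 significant figures: 2.46 × 10².

2.46 × 10²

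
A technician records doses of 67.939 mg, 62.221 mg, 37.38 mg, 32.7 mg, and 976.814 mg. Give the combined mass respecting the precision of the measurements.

67.939 mg + 62.221 mg + 37.38 mg + 32.7 mg + 976.814 mg = 1177.054 mg.
Addition/subtraction keeps the fewest decimal places: 67.939 → 3 decimal places, 62.221 → 3 decimal places, 37.38 → 2 decimal places, 32.7 → 1 decimal place, 976.814 → 3 decimal places; limit is 1.
Rounded to 1 decimal place: 1177.1 mg.

1177.1 mg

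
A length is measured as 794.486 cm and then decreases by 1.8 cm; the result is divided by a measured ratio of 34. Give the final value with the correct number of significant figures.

794.486 cm − 1.8 cm = 792.686 cm; the difference is limited to 1 decimal place (4 s.f.).
Carrying full precision, 792.686 ÷ 34 = 23.3142941176… cm; 34 has 2 s.f., so the result keeps min(4, 2) = 2 s.f.
Rounded to 2 significant figures: 23 cm.

23 cm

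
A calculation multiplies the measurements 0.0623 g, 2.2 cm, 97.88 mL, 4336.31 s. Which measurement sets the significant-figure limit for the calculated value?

0.0623 g → 3 s.f.; 2.2 cm → 2 s.f.; 97.88 mL → 4 s.f.; 4336.31 s → 6 s.f.
The fewest is 2 significant figures, from 2.2 cm.

2.2 cm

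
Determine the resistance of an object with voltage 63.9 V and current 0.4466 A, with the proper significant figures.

resistance = 63.9 V ÷ 0.4466 A = 143.081056874… Ω.
63.9 has 3 significant figures; 0.4466 has 4.
Division/multiplication keeps the fewest: 3 significant figures.
Rounded: 143 Ω.

143 Ω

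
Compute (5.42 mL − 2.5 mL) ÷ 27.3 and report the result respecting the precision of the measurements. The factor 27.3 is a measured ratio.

0.11 mL

5.42 mL − 2.5 mL = 2.92 mL; the difference is limited to 1 decimal place (2 s.f.).
Carrying full precision, 2.92 ÷ 27.3 = 0.10695970696… mL; 27.3 has 3 s.f., so the result keeps min(2, 3) = 2 s.f.
Rounded to 2 significant figures: 0.11 mL.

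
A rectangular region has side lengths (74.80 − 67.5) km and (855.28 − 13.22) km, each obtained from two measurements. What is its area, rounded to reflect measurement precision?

74.80 − 67.5 = 7.30, limited to 1 d.p. → 2 s.f.; 855.28 − 13.22 = 842.06, limited to 2 d.p. → 5 s.f.
Carrying full precision, 7.30 × 842.06 = 6147.038; keep min(2, 5) = 2 s.f.
Rounded to 2 significant figures: 6.1 × 10^3 km².

6.1 × 10^3 km²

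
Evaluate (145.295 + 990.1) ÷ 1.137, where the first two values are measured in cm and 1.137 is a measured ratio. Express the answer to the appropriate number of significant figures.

998.6 cm

145.295 cm + 990.1 cm = 1135.395 cm; the sum is limited to 1 decimal place (5 s.f.).
Carrying full precision, 1135.395 ÷ 1.137 = 998.588390501… cm; 1.137 has 4 s.f., so the result keeps min(5, 4) = 4 s.f.
Rounded to 4 significant figures: 998.6 cm.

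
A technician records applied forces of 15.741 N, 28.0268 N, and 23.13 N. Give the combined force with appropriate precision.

66.90 N

15.741 N + 28.0268 N + 23.13 N = 66.8978 N.
Addition/subtraction keeps the fewest decimal places: 15.741 → 3 decimal places, 28.0268 → 4 decimal places, 23.13 → 2 decimal places; limit is 2.
Rounded to 2 decimal places: 66.90 N.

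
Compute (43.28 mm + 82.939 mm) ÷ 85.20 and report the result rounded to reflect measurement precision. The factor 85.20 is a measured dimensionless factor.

43.28 mm + 82.939 mm = 126.219 mm; the sum is limited to 2 decimal places (5 s.f.).
Carrying full precision, 126.219 ÷ 85.20 = 1.48144366197… mm; 85.20 has 4 s.f., so the result keeps min(5, 4) = 4 s.f.
Rounded to 4 significant figures: 1.481 mm.

1.481 mm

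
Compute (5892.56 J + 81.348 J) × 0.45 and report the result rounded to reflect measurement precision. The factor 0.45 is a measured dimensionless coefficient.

5892.56 J + 81.348 J = 5973.908 J; the sum is limited to 2 decimal places (6 s.f.).
Carrying full precision, 5973.908 × 0.45 = 2688.2586 J; 0.45 has 2 s.f., so the result keeps min(6, 2) = 2 s.f.
Rounded to 2 significant figures: 2.7 × 10^3 J.

2.7 × 10^3 J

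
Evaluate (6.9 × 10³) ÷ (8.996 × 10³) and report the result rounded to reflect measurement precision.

0.77

(6.9 × 10³) ÷ (8.996 × 10³) = 0.767007558915…
Multiplication/division keeps the fewest significant figures: 6.9 × 10³ → 2 s.f., 8.996 × 10³ → 4 s.f.; limit is 2.
Rounded to 2 significant figures: 0.77.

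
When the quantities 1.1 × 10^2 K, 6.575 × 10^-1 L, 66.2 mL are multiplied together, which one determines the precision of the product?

1.1 × 10^2 K

1.1 × 10^2 K → 2 s.f.; 6.575 × 10^-1 L → 4 s.f.; 66.2 mL → 3 s.f.
The fewest is 2 significant figures, from 1.1 × 10^2 K.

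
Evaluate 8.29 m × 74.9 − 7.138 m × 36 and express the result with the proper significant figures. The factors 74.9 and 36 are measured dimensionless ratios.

8.29 × 74.9 = 620.921 → 621 m (3 s.f., last digit at the 10^0 place).
7.138 × 36 = 256.968 → 2.6 × 10² m (2 s.f., last digit at the 10^1 place).
Difference: 363.953 m; keep the coarser place, 10^1.
Result: 3.6 × 10² m.

3.6 × 10² m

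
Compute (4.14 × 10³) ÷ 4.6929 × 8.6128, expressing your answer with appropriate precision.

7.60 × 10³

(4.14 × 10³) ÷ 4.6929 × 8.6128 = 7598.07198108…
Multiplication/division keeps the fewest significant figures: 4.14 × 10³ → 3 s.f., 4.6929 → 5 s.f., 8.6128 → 5 s.f.; limit is 3.
Rounded to 3 significant figures: 7.60 × 10³.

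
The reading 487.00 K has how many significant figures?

487.00: trailing zeros after a decimal point are significant.

5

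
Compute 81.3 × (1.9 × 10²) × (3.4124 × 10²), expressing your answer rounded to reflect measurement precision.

81.3 × (1.9 × 10²) × (3.4124 × 10²) = 5271134.28
Multiplication/division keeps the fewest significant figures: 81.3 → 3 s.f., 1.9 × 10² → 2 s.f., 3.4124 × 10² → 5 s.f.; limit is 2.
Rounded to 2 significant figures: 5.3 × 10⁶.

5.3 × 10⁶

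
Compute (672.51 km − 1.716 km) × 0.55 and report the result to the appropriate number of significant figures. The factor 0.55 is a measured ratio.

3.7 × 10^2 km

672.51 km − 1.716 km = 670.794 km; the difference is limited to 2 decimal places (5 s.f.).
Carrying full precision, 670.794 × 0.55 = 368.9367 km; 0.55 has 2 s.f., so the result keeps min(5, 2) = 2 s.f.
Rounded to 2 significant figures: 3.7 × 10^2 km.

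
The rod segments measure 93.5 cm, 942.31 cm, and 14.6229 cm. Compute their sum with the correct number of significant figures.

1050.4 cm

93.5 cm + 942.31 cm + 14.6229 cm = 1050.4329 cm.
Addition/subtraction keeps the fewest decimal places: 93.5 → 1 decimal place, 942.31 → 2 decimal places, 14.6229 → 4 decimal places; limit is 1.
Rounded to 1 decimal place: 1050.4 cm.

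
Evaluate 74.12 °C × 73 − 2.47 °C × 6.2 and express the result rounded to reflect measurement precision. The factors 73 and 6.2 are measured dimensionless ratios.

5.4 × 10³ °C

74.12 × 73 = 5410.76 → 5.4 × 10³ °C (2 s.f., last digit at the 10^2 place).
2.47 × 6.2 = 15.314 → 15 °C (2 s.f., last digit at the 10^0 place).
Difference: 5395.446 °C; keep the coarser place, 10^2.
Result: 5.4 × 10³ °C.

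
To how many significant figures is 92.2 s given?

3

92.2: every digit is nonzero and significant.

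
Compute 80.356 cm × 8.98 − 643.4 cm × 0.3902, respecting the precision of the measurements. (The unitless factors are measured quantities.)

80.356 × 8.98 = 721.59688 → 7.22 × 10² cm (3 s.f., last digit at the 10^0 place).
643.4 × 0.3902 = 251.05468 → 251.1 cm (4 s.f., last digit at the 10^-1 place).
Difference: 470.5422 cm; keep the coarser place, 10^0.
Result: 471 cm.

471 cm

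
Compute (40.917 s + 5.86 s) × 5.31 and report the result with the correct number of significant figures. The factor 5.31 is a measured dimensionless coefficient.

248 s

40.917 s + 5.86 s = 46.777 s; the sum is limited to 2 decimal places (4 s.f.).
Carrying full precision, 46.777 × 5.31 = 248.38587 s; 5.31 has 3 s.f., so the result keeps min(4, 3) = 3 s.f.
Rounded to 3 significant figures: 248 s.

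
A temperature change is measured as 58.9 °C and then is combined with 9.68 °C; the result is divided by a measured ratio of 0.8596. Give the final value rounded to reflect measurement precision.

58.9 °C + 9.68 °C = 68.58 °C; the sum is limited to 1 decimal place (3 s.f.).
Carrying full precision, 68.58 ÷ 0.8596 = 79.7812936249… °C; 0.8596 has 4 s.f., so the result keeps min(3, 4) = 3 s.f.
Rounded to 3 significant figures: 79.8 °C.

79.8 °C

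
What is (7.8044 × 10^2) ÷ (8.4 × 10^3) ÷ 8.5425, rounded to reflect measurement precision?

0.011

(7.8044 × 10^2) ÷ (8.4 × 10^3) ÷ 8.5425 = 0.0108761514556…
Multiplication/division keeps the fewest significant figures: 7.8044 × 10^2 → 5 s.f., 8.4 × 10^3 → 2 s.f., 8.5425 → 5 s.f.; limit is 2.
Rounded to 2 significant figures: 0.011.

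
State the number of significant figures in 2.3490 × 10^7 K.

2.3490 × 10^7: in scientific notation every digit of the coefficient is significant.

5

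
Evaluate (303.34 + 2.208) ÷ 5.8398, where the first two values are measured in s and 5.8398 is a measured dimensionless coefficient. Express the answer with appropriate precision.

52.322 s

303.34 s + 2.208 s = 305.548 s; the sum is limited to 2 decimal places (5 s.f.).
Carrying full precision, 305.548 ÷ 5.8398 = 52.3216548512… s; 5.8398 has 5 s.f., so the result keeps min(5, 5) = 5 s.f.
Rounded to 5 significant figures: 52.322 s.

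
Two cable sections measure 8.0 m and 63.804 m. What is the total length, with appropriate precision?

8.0 m + 63.804 m = 71.804 m.
Addition/subtraction keeps the fewest decimal places: 8.0 → 1 decimal place, 63.804 → 3 decimal places; limit is 1.
Rounded to 1 decimal place: 71.8 m.

71.8 m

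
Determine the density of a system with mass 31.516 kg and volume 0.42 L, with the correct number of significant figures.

75 kg/L

density = 31.516 kg ÷ 0.42 L = 75.0380952381… kg/L.
31.516 has 5 significant figures; 0.42 has 2.
Division/multiplication keeps the fewest: 2 significant figures.
Rounded: 75 kg/L.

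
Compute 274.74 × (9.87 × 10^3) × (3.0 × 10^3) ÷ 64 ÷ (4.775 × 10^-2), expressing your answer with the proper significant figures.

274.74 × (9.87 × 10^3) × (3.0 × 10^3) ÷ 64 ÷ (4.775 × 10^-2) = 2.66199325916 × 10^9…
Multiplication/division keeps the fewest significant figures: 274.74 → 5 s.f., 9.87 × 10^3 → 3 s.f., 3.0 × 10^3 → 2 s.f., 64 → 2 s.f., 4.775 × 10^-2 → 4 s.f.; limit is 2.
Rounded to 2 significant figures: 2.7 × 10^9.

2.7 × 10^9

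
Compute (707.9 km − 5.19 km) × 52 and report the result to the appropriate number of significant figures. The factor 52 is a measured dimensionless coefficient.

707.9 km − 5.19 km = 702.71 km; the difference is limited to 1 decimal place (4 s.f.).
Carrying full precision, 702.71 × 52 = 36540.92 km; 52 has 2 s.f., so the result keeps min(4, 2) = 2 s.f.
Rounded to 2 significant figures: 3.7 × 10⁴ km.

3.7 × 10⁴ km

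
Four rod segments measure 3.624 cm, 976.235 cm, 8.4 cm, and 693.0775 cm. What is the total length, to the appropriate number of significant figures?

1681.3 cm

3.624 cm + 976.235 cm + 8.4 cm + 693.0775 cm = 1681.3365 cm.
Addition/subtraction keeps the fewest decimal places: 3.624 → 3 decimal places, 976.235 → 3 decimal places, 8.4 → 1 decimal place, 693.0775 → 4 decimal places; limit is 1.
Rounded to 1 decimal place: 1681.3 cm.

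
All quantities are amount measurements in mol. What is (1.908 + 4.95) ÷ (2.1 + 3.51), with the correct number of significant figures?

1.908 + 4.95 = 6.858, limited to 2 d.p. → 3 s.f.; 2.1 + 3.51 = 5.61, limited to 1 d.p. → 2 s.f.
Carrying full precision, 6.858 ÷ 5.61 = 1.22245989305…; keep min(3, 2) = 2 s.f.
Rounded to 2 significant figures: 1.2.

1.2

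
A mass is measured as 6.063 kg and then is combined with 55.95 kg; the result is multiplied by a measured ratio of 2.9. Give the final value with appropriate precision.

6.063 kg + 55.95 kg = 62.013 kg; the sum is limited to 2 decimal places (4 s.f.).
Carrying full precision, 62.013 × 2.9 = 179.8377 kg; 2.9 has 2 s.f., so the result keeps min(4, 2) = 2 s.f.
Rounded to 2 significant figures: 1.8 × 10^2 kg.

1.8 × 10^2 kg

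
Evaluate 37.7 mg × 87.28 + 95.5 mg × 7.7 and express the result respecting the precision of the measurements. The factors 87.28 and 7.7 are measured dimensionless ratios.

37.7 × 87.28 = 3290.456 → 3.29 × 10^3 mg (3 s.f., last digit at the 10^1 place).
95.5 × 7.7 = 735.35 → 7.4 × 10^2 mg (2 s.f., last digit at the 10^1 place).
Sum: 4025.806 mg; keep the coarser place, 10^1.
Result: 4.03 × 10^3 mg.

4.03 × 10^3 mg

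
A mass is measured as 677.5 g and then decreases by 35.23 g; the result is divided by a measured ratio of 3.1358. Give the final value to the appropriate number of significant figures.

677.5 g − 35.23 g = 642.27 g; the difference is limited to 1 decimal place (4 s.f.).
Carrying full precision, 642.27 ÷ 3.1358 = 204.818547101… g; 3.1358 has 5 s.f., so the result keeps min(4, 5) = 4 s.f.
Rounded to 4 significant figures: 204.8 g.

204.8 g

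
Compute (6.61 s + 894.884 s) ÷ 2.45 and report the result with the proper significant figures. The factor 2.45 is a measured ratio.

6.61 s + 894.884 s = 901.494 s; the sum is limited to 2 decimal places (5 s.f.).
Carrying full precision, 901.494 ÷ 2.45 = 367.956734694… s; 2.45 has 3 s.f., so the result keeps min(5, 3) = 3 s.f.
Rounded to 3 significant figures: 368 s.

368 s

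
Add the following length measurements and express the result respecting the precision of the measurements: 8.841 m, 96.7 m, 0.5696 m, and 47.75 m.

8.841 m + 96.7 m + 0.5696 m + 47.75 m = 153.8606 m.
Addition/subtraction keeps the fewest decimal places: 8.841 → 3 decimal places, 96.7 → 1 decimal place, 0.5696 → 4 decimal places, 47.75 → 2 decimal places; limit is 1.
Rounded to 1 decimal place: 153.9 m.

153.9 m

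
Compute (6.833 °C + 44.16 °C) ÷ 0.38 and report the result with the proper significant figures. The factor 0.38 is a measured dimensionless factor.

1.3 × 10^2 °C

6.833 °C + 44.16 °C = 50.993 °C; the sum is limited to 2 decimal places (4 s.f.).
Carrying full precision, 50.993 ÷ 0.38 = 134.192105263… °C; 0.38 has 2 s.f., so the result keeps min(4, 2) = 2 s.f.
Rounded to 2 significant figures: 1.3 × 10^2 °C.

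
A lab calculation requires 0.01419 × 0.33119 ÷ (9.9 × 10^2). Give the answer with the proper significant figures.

0.01419 × 0.33119 ÷ (9.9 × 10^2) = 0.00000474705666667…
Multiplication/division keeps the fewest significant figures: 0.01419 → 4 s.f., 0.33119 → 5 s.f., 9.9 × 10^2 → 2 s.f.; limit is 2.
Rounded to 2 significant figures: 4.7 × 10^-6.

4.7 × 10^-6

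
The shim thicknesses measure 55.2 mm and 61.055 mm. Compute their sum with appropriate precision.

55.2 mm + 61.055 mm = 116.255 mm.
Addition/subtraction keeps the fewest decimal places: 55.2 → 1 decimal place, 61.055 → 3 decimal places; limit is 1.
Rounded to 1 decimal place: 116.3 mm.

116.3 mm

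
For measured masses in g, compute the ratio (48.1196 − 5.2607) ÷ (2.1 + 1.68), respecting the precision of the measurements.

48.1196 − 5.2607 = 42.8589, limited to 4 d.p. → 6 s.f.; 2.1 + 1.68 = 3.78, limited to 1 d.p. → 2 s.f.
Carrying full precision, 42.8589 ÷ 3.78 = 11.3383333333…; keep min(6, 2) = 2 s.f.
Rounded to 2 significant figures: 11.

11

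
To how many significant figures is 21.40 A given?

4

21.40: trailing zeros after a decimal point are significant.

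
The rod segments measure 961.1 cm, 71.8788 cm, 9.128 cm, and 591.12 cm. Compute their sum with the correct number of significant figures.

1.6332 × 10³ cm

961.1 cm + 71.8788 cm + 9.128 cm + 591.12 cm = 1633.2268 cm.
Addition/subtraction keeps the fewest decimal places: 961.1 → 1 decimal place, 71.8788 → 4 decimal places, 9.128 → 3 decimal places, 591.12 → 2 decimal places; limit is 1.
Rounded to 1 decimal place: 1.6332 × 10³ cm.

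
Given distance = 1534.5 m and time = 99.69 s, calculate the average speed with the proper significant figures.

average speed = 1534.5 m ÷ 99.69 s = 15.392717424… m/s.
1534.5 has 5 significant figures; 99.69 has 4.
Division/multiplication keeps the fewest: 4 significant figures.
Rounded: 15.39 m/s.

15.39 m/s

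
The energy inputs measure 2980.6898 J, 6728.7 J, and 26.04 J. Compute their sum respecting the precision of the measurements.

2980.6898 J + 6728.7 J + 26.04 J = 9735.4298 J.
Addition/subtraction keeps the fewest decimal places: 2980.6898 → 4 decimal places, 6728.7 → 1 decimal place, 26.04 → 2 decimal places; limit is 1.
Rounded to 1 decimal place: 9735.4 J.

9735.4 J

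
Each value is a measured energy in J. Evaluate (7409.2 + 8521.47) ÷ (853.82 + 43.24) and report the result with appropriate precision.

7409.2 + 8521.47 = 15930.67, limited to 1 d.p. → 6 s.f.; 853.82 + 43.24 = 897.06, limited to 2 d.p. → 5 s.f.
Carrying full precision, 15930.67 ÷ 897.06 = 17.758756382…; keep min(6, 5) = 5 s.f.
Rounded to 5 significant figures: 17.759.

17.759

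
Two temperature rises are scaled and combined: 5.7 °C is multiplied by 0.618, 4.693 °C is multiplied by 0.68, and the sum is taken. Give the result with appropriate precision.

6.7 °C

5.7 × 0.618 = 3.5226 → 3.5 °C (2 s.f., last digit at the 10^-1 place).
4.693 × 0.68 = 3.19124 → 3.2 °C (2 s.f., last digit at the 10^-1 place).
Sum: 6.71384 °C; keep the coarser place, 10^-1.
Result: 6.7 °C.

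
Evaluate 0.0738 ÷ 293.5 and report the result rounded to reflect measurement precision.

2.51 × 10^-4

0.0738 ÷ 293.5 = 0.000251448040886…
Multiplication/division keeps the fewest significant figures: 0.0738 → 3 s.f., 293.5 → 4 s.f.; limit is 3.
Rounded to 3 significant figures: 2.51 × 10^-4.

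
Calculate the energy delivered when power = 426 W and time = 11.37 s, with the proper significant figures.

4.84 × 10³ J

energy delivered = 426 W × 11.37 s = 4843.62 J.
426 has 3 significant figures; 11.37 has 4.
Division/multiplication keeps the fewest: 3 significant figures.
Rounded: 4.84 × 10³ J.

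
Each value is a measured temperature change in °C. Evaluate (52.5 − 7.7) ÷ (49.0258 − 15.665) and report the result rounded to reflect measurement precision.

52.5 − 7.7 = 44.8, limited to 1 d.p. → 3 s.f.; 49.0258 − 15.665 = 33.3608, limited to 3 d.p. → 5 s.f.
Carrying full precision, 44.8 ÷ 33.3608 = 1.34289345579…; keep min(3, 5) = 3 s.f.
Rounded to 3 significant figures: 1.34.

1.34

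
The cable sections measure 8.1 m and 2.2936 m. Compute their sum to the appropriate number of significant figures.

8.1 m + 2.2936 m = 10.3936 m.
Addition/subtraction keeps the fewest decimal places: 8.1 → 1 decimal place, 2.2936 → 4 decimal places; limit is 1.
Rounded to 1 decimal place: 10.4 m.

10.4 m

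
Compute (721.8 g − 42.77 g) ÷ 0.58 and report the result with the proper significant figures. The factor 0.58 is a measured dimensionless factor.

1.2 × 10³ g

721.8 g − 42.77 g = 679.03 g; the difference is limited to 1 decimal place (4 s.f.).
Carrying full precision, 679.03 ÷ 0.58 = 1170.74137931… g; 0.58 has 2 s.f., so the result keeps min(4, 2) = 2 s.f.
Rounded to 2 significant figures: 1.2 × 10³ g.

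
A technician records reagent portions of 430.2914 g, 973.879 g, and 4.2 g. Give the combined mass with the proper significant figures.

430.2914 g + 973.879 g + 4.2 g = 1408.3704 g.
Addition/subtraction keeps the fewest decimal places: 430.2914 → 4 decimal places, 973.879 → 3 decimal places, 4.2 → 1 decimal place; limit is 1.
Rounded to 1 decimal place: 1.4084 × 10^3 g.

1.4084 × 10^3 g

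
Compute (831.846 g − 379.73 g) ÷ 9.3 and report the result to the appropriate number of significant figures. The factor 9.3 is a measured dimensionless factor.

49 g

831.846 g − 379.73 g = 452.116 g; the difference is limited to 2 decimal places (5 s.f.).
Carrying full precision, 452.116 ÷ 9.3 = 48.6146236559… g; 9.3 has 2 s.f., so the result keeps min(5, 2) = 2 s.f.
Rounded to 2 significant figures: 49 g.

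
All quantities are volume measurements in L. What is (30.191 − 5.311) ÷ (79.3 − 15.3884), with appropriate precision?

30.191 − 5.311 = 24.880, limited to 3 d.p. → 5 s.f.; 79.3 − 15.3884 = 63.9116, limited to 1 d.p. → 3 s.f.
Carrying full precision, 24.880 ÷ 63.9116 = 0.389287703641…; keep min(5, 3) = 3 s.f.
Rounded to 3 significant figures: 0.389.

0.389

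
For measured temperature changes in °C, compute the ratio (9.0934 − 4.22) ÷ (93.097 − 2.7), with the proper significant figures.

0.0539

9.0934 − 4.22 = 4.8734, limited to 2 d.p. → 3 s.f.; 93.097 − 2.7 = 90.397, limited to 1 d.p. → 3 s.f.
Carrying full precision, 4.8734 ÷ 90.397 = 0.0539110811199…; keep min(3, 3) = 3 s.f.
Rounded to 3 significant figures: 0.0539.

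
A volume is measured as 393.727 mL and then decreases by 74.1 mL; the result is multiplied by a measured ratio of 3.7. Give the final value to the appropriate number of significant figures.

393.727 mL − 74.1 mL = 319.627 mL; the difference is limited to 1 decimal place (4 s.f.).
Carrying full precision, 319.627 × 3.7 = 1182.6199 mL; 3.7 has 2 s.f., so the result keeps min(4, 2) = 2 s.f.
Rounded to 2 significant figures: 1.2 × 10^3 mL.

1.2 × 10^3 mL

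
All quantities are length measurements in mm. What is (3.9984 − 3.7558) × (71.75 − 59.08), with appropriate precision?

3.074 mm²

3.9984 − 3.7558 = 0.2426, limited to 4 d.p. → 4 s.f.; 71.75 − 59.08 = 12.67, limited to 2 d.p. → 4 s.f.
Carrying full precision, 0.2426 × 12.67 = 3.073742; keep min(4, 4) = 4 s.f.
Rounded to 4 significant figures: 3.074 mm².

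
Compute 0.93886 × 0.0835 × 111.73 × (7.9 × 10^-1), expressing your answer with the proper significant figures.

0.93886 × 0.0835 × 111.73 × (7.9 × 10^-1) = 6.91965117583…
Multiplication/division keeps the fewest significant figures: 0.93886 → 5 s.f., 0.0835 → 3 s.f., 111.73 → 5 s.f., 7.9 × 10^-1 → 2 s.f.; limit is 2.
Rounded to 2 significant figures: 6.9.

6.9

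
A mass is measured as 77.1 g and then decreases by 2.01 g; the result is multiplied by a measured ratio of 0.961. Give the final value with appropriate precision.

72.2 g

77.1 g − 2.01 g = 75.09 g; the difference is limited to 1 decimal place (3 s.f.).
Carrying full precision, 75.09 × 0.961 = 72.16149 g; 0.961 has 3 s.f., so the result keeps min(3, 3) = 3 s.f.
Rounded to 3 significant figures: 72.2 g.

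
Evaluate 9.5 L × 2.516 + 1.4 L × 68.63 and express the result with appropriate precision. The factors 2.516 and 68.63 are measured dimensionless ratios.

1.20 × 10^2 L

9.5 × 2.516 = 23.902 → 24 L (2 s.f., last digit at the 10^0 place).
1.4 × 68.63 = 96.082 → 96 L (2 s.f., last digit at the 10^0 place).
Sum: 119.984 L; keep the coarser place, 10^0.
Result: 1.20 × 10^2 L.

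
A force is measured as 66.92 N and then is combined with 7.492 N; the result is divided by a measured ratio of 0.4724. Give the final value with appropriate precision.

157.5 N

66.92 N + 7.492 N = 74.412 N; the sum is limited to 2 decimal places (4 s.f.).
Carrying full precision, 74.412 ÷ 0.4724 = 157.519051651… N; 0.4724 has 4 s.f., so the result keeps min(4, 4) = 4 s.f.
Rounded to 4 significant figures: 157.5 N.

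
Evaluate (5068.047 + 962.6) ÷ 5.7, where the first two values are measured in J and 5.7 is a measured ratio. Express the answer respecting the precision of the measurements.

5068.047 J + 962.6 J = 6030.647 J; the sum is limited to 1 decimal place (5 s.f.).
Carrying full precision, 6030.647 ÷ 5.7 = 1058.00824561… J; 5.7 has 2 s.f., so the result keeps min(5, 2) = 2 s.f.
Rounded to 2 significant figures: 1.1 × 10³ J.

1.1 × 10³ J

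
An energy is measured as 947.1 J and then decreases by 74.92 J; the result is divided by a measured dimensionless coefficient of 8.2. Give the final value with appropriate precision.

947.1 J − 74.92 J = 872.18 J; the difference is limited to 1 decimal place (4 s.f.).
Carrying full precision, 872.18 ÷ 8.2 = 106.363414634… J; 8.2 has 2 s.f., so the result keeps min(4, 2) = 2 s.f.
Rounded to 2 significant figures: 1.1 × 10^2 J.

1.1 × 10^2 J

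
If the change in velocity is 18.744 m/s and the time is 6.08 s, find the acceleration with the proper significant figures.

3.08 m/s²

acceleration = 18.744 m/s ÷ 6.08 s = 3.08289473684… m/s².
18.744 has 5 significant figures; 6.08 has 3.
Division/multiplication keeps the fewest: 3 significant figures.
Rounded: 3.08 m/s².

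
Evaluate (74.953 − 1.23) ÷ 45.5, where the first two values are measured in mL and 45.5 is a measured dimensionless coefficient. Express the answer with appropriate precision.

74.953 mL − 1.23 mL = 73.723 mL; the difference is limited to 2 decimal places (4 s.f.).
Carrying full precision, 73.723 ÷ 45.5 = 1.62028571429… mL; 45.5 has 3 s.f., so the result keeps min(4, 3) = 3 s.f.
Rounded to 3 significant figures: 1.62 mL.

1.62 mL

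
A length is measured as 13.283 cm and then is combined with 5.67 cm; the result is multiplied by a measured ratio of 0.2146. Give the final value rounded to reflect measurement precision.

13.283 cm + 5.67 cm = 18.953 cm; the sum is limited to 2 decimal places (4 s.f.).
Carrying full precision, 18.953 × 0.2146 = 4.0673138 cm; 0.2146 has 4 s.f., so the result keeps min(4, 4) = 4 s.f.
Rounded to 4 significant figures: 4.067 cm.

4.067 cm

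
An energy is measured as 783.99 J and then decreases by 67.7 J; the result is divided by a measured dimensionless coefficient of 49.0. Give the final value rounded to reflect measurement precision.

14.6 J

783.99 J − 67.7 J = 716.29 J; the difference is limited to 1 decimal place (4 s.f.).
Carrying full precision, 716.29 ÷ 49.0 = 14.6181632653… J; 49.0 has 3 s.f., so the result keeps min(4, 3) = 3 s.f.
Rounded to 3 significant figures: 14.6 J.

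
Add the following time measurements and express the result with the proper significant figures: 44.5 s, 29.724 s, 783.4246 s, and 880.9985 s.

44.5 s + 29.724 s + 783.4246 s + 880.9985 s = 1738.6471 s.
Addition/subtraction keeps the fewest decimal places: 44.5 → 1 decimal place, 29.724 → 3 decimal places, 783.4246 → 4 decimal places, 880.9985 → 4 decimal places; limit is 1.
Rounded to 1 decimal place: 1738.6 s.

1738.6 s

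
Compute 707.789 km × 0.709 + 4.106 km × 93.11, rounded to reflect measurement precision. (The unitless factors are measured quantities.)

884 km

707.789 × 0.709 = 501.822401 → 502 km (3 s.f., last digit at the 10^0 place).
4.106 × 93.11 = 382.30966 → 382.3 km (4 s.f., last digit at the 10^-1 place).
Sum: 884.132061 km; keep the coarser place, 10^0.
Result: 884 km.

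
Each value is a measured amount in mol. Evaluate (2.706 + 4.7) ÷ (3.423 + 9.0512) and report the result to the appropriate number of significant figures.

2.706 + 4.7 = 7.406, limited to 1 d.p. → 2 s.f.; 3.423 + 9.0512 = 12.4742, limited to 3 d.p. → 5 s.f.
Carrying full precision, 7.406 ÷ 12.4742 = 0.593705407962…; keep min(2, 5) = 2 s.f.
Rounded to 2 significant figures: 0.59.

0.59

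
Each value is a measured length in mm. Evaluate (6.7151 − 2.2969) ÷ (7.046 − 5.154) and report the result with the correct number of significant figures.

6.7151 − 2.2969 = 4.4182, limited to 4 d.p. → 5 s.f.; 7.046 − 5.154 = 1.892, limited to 3 d.p. → 4 s.f.
Carrying full precision, 4.4182 ÷ 1.892 = 2.33520084567…; keep min(5, 4) = 4 s.f.
Rounded to 4 significant figures: 2.335.

2.335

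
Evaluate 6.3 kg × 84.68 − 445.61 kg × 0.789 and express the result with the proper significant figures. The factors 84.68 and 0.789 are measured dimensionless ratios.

1.8 × 10^2 kg

6.3 × 84.68 = 533.484 → 5.3 × 10^2 kg (2 s.f., last digit at the 10^1 place).
445.61 × 0.789 = 351.58629 → 352 kg (3 s.f., last digit at the 10^0 place).
Difference: 181.89771 kg; keep the coarser place, 10^1.
Result: 1.8 × 10^2 kg.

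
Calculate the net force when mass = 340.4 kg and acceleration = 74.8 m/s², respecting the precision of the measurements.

2.55 × 10^4 N

net force = 340.4 kg × 74.8 m/s² = 25461.92 N.
340.4 has 4 significant figures; 74.8 has 3.
Division/multiplication keeps the fewest: 3 significant figures.
Rounded: 2.55 × 10^4 N.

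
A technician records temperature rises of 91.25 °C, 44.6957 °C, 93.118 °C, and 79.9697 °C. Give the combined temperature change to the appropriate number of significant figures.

91.25 °C + 44.6957 °C + 93.118 °C + 79.9697 °C = 309.0334 °C.
Addition/subtraction keeps the fewest decimal places: 91.25 → 2 decimal places, 44.6957 → 4 decimal places, 93.118 → 3 decimal places, 79.9697 → 4 decimal places; limit is 2.
Rounded to 2 decimal places: 309.03 °C.

309.03 °C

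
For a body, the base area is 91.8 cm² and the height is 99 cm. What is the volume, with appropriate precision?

9.1 × 10^3 cm³

volume = 91.8 cm² × 99 cm = 9088.2 cm³.
91.8 has 3 significant figures; 99 has 2.
Division/multiplication keeps the fewest: 2 significant figures.
Rounded: 9.1 × 10^3 cm³.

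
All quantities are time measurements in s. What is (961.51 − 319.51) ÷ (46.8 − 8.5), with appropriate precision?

961.51 − 319.51 = 642.00, limited to 2 d.p. → 5 s.f.; 46.8 − 8.5 = 38.3, limited to 1 d.p. → 3 s.f.
Carrying full precision, 642.00 ÷ 38.3 = 16.7624020888…; keep min(5, 3) = 3 s.f.
Rounded to 3 significant figures: 16.8.

16.8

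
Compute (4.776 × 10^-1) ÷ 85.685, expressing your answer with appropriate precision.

0.005574

(4.776 × 10^-1) ÷ 85.685 = 0.00557390441734…
Multiplication/division keeps the fewest significant figures: 4.776 × 10^-1 → 4 s.f., 85.685 → 5 s.f.; limit is 4.
Rounded to 4 significant figures: 0.005574.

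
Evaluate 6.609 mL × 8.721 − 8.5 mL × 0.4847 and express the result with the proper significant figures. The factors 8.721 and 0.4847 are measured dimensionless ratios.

6.609 × 8.721 = 57.637089 → 57.64 mL (4 s.f., last digit at the 10^-2 place).
8.5 × 0.4847 = 4.11995 → 4.1 mL (2 s.f., last digit at the 10^-1 place).
Difference: 53.517139 mL; keep the coarser place, 10^-1.
Result: 53.5 mL.

53.5 mL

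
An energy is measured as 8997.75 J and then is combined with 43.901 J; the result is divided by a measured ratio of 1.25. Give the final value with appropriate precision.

8997.75 J + 43.901 J = 9041.651 J; the sum is limited to 2 decimal places (6 s.f.).
Carrying full precision, 9041.651 ÷ 1.25 = 7233.3208 J; 1.25 has 3 s.f., so the result keeps min(6, 3) = 3 s.f.
Rounded to 3 significant figures: 7.23 × 10^3 J.

7.23 × 10^3 J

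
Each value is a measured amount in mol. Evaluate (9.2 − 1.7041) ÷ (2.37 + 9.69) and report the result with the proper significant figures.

9.2 − 1.7041 = 7.4959, limited to 1 d.p. → 2 s.f.; 2.37 + 9.69 = 12.06, limited to 2 d.p. → 4 s.f.
Carrying full precision, 7.4959 ÷ 12.06 = 0.621550580431…; keep min(2, 4) = 2 s.f.
Rounded to 2 significant figures: 0.62.

0.62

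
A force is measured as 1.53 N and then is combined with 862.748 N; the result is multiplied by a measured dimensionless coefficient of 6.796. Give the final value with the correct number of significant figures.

1.53 N + 862.748 N = 864.278 N; the sum is limited to 2 decimal places (5 s.f.).
Carrying full precision, 864.278 × 6.796 = 5873.633288 N; 6.796 has 4 s.f., so the result keeps min(5, 4) = 4 s.f.
Rounded to 4 significant figures: 5874 N.

5874 N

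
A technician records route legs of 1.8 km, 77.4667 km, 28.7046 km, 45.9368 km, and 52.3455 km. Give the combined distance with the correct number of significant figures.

206.3 km

1.8 km + 77.4667 km + 28.7046 km + 45.9368 km + 52.3455 km = 206.2536 km.
Addition/subtraction keeps the fewest decimal places: 1.8 → 1 decimal place, 77.4667 → 4 decimal places, 28.7046 → 4 decimal places, 45.9368 → 4 decimal places, 52.3455 → 4 decimal places; limit is 1.
Rounded to 1 decimal place: 206.3 km.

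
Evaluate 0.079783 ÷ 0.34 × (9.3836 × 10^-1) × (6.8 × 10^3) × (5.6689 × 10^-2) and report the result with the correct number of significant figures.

85

0.079783 ÷ 0.34 × (9.3836 × 10^-1) × (6.8 × 10^3) × (5.6689 × 10^-2) = 84.8806391092…
Multiplication/division keeps the fewest significant figures: 0.079783 → 5 s.f., 0.34 → 2 s.f., 9.3836 × 10^-1 → 5 s.f., 6.8 × 10^3 → 2 s.f., 5.6689 × 10^-2 → 5 s.f.; limit is 2.
Rounded to 2 significant figures: 85.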